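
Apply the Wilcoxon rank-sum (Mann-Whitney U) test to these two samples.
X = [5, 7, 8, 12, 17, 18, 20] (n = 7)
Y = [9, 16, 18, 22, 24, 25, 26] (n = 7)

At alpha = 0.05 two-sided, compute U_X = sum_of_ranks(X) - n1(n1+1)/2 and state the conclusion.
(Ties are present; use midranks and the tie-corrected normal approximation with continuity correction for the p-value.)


Step 1: Combine and sort all 14 observations; assign midranks.
sorted (value, group): (5,X), (7,X), (8,X), (9,Y), (12,X), (16,Y), (17,X), (18,X), (18,Y), (20,X), (22,Y), (24,Y), (25,Y), (26,Y)
ranks: 5->1, 7->2, 8->3, 9->4, 12->5, 16->6, 17->7, 18->8.5, 18->8.5, 20->10, 22->11, 24->12, 25->13, 26->14
Step 2: Rank sum for X: R1 = 1 + 2 + 3 + 5 + 7 + 8.5 + 10 = 36.5.
Step 3: U_X = R1 - n1(n1+1)/2 = 36.5 - 7*8/2 = 36.5 - 28 = 8.5.
       U_Y = n1*n2 - U_X = 49 - 8.5 = 40.5.
Step 4: Ties are present, so use the tie-corrected normal approximation (with continuity correction) for the p-value.
Step 5: p-value = 0.047401; compare to alpha = 0.05. reject H0.

U_X = 8.5, p = 0.047401, reject H0 at alpha = 0.05.


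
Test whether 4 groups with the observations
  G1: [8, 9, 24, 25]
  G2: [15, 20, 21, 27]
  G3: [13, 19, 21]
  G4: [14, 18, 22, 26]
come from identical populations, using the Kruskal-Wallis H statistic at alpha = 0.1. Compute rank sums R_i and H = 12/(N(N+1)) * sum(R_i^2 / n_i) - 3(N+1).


Step 1: Combine all N = 15 observations and assign midranks.
sorted (value, group, rank): (8,G1,1), (9,G1,2), (13,G3,3), (14,G4,4), (15,G2,5), (18,G4,6), (19,G3,7), (20,G2,8), (21,G2,9.5), (21,G3,9.5), (22,G4,11), (24,G1,12), (25,G1,13), (26,G4,14), (27,G2,15)
Step 2: Sum ranks within each group.
R_1 = 28 (n_1 = 4)
R_2 = 37.5 (n_2 = 4)
R_3 = 19.5 (n_3 = 3)
R_4 = 35 (n_4 = 4)
Step 3: H = 12/(N(N+1)) * sum(R_i^2/n_i) - 3(N+1)
     = 12/(15*16) * (28^2/4 + 37.5^2/4 + 19.5^2/3 + 35^2/4) - 3*16
     = 0.050000 * 980.562 - 48
     = 1.028125.
Step 4: Ties present; correction factor C = 1 - 6/(15^3 - 15) = 0.998214. Corrected H = 1.028125 / 0.998214 = 1.029964.
Step 5: Under H0, H ~ chi^2(3); p-value = 0.794002.
Step 6: alpha = 0.1. fail to reject H0.

H = 1.0300, df = 3, p = 0.794002, fail to reject H0.


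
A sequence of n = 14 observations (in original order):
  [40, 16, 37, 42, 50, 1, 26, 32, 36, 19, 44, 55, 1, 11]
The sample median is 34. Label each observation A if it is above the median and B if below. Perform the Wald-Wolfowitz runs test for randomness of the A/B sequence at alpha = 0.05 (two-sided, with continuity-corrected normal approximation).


Step 1: Compute median = 34; label A = above, B = below.
Labels in order: ABAAABBBABAABB  (n_A = 7, n_B = 7)
Step 2: Count runs R = 8.
Step 3: Under H0 (random ordering), E[R] = 2*n_A*n_B/(n_A+n_B) + 1 = 2*7*7/14 + 1 = 8.0000.
        Var[R] = 2*n_A*n_B*(2*n_A*n_B - n_A - n_B) / ((n_A+n_B)^2 * (n_A+n_B-1)) = 8232/2548 = 3.2308.
        SD[R] = 1.7974.
Step 4: R = E[R], so z = 0 with no continuity correction.
Step 5: Two-sided p-value via normal approximation = 2*(1 - Phi(|z|)) = 1.000000.
Step 6: alpha = 0.05. fail to reject H0.

R = 8, z = 0.0000, p = 1.000000, fail to reject H0.


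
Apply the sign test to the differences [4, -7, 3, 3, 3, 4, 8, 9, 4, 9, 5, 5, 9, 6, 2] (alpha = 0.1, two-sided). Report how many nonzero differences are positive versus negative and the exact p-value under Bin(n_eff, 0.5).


Step 1: Discard zero differences. Original n = 15; n_eff = number of nonzero differences = 15.
Nonzero differences (with sign): +4, -7, +3, +3, +3, +4, +8, +9, +4, +9, +5, +5, +9, +6, +2
Step 2: Count signs: positive = 14, negative = 1.
Step 3: Under H0: P(positive) = 0.5, so the number of positives S ~ Bin(15, 0.5).
Step 4: Two-sided exact p-value = sum of Bin(15,0.5) probabilities at or below the observed probability = 0.000977.
Step 5: alpha = 0.1. reject H0.

n_eff = 15, pos = 14, neg = 1, p = 0.000977, reject H0.


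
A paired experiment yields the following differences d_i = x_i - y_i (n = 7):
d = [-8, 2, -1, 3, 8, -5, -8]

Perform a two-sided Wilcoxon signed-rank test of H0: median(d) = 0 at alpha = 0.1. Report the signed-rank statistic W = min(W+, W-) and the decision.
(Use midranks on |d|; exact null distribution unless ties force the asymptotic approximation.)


Step 1: Drop any zero differences (none here) and take |d_i|.
|d| = [8, 2, 1, 3, 8, 5, 8]
Step 2: Midrank |d_i| (ties get averaged ranks).
ranks: |8|->6, |2|->2, |1|->1, |3|->3, |8|->6, |5|->4, |8|->6
Step 3: Attach original signs; sum ranks with positive sign and with negative sign.
W+ = 2 + 3 + 6 = 11
W- = 6 + 1 + 4 + 6 = 17
(Check: W+ + W- = 28 should equal n(n+1)/2 = 28.)
Step 4: Test statistic W = min(W+, W-) = 11.
Step 5: Ties in |d|, so use the tie-corrected normal approximation.
        E[W] = n(n+1)/4 = 7*8/4 = 14.
        Tie groups: |d|=8 (t=3); sum(t^3 - t) = 24.
        Var[W] = n(n+1)(2n+1)/24 - sum(t^3-t)/48 = 840/24 - 24/48 = 34.5.
        z = (W - E[W]) / sqrt(Var[W]) = (11 - 14) / 5.8737 = -0.5108.
        Two-sided p = 2*Phi(z) = 0.609523.
Step 6: alpha = 0.1. fail to reject H0.

W+ = 11, W- = 17, W = min = 11, p = 0.609523, fail to reject H0.


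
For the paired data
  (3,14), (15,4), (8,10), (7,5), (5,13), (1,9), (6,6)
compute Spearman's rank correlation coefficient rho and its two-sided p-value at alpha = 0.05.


Step 1: Rank x and y separately (midranks; no ties here).
rank(x): 3->2, 15->7, 8->6, 7->5, 5->3, 1->1, 6->4
rank(y): 14->7, 4->1, 10->5, 5->2, 13->6, 9->4, 6->3
Step 2: d_i = R_x(i) - R_y(i); compute d_i^2.
  (2-7)^2=25, (7-1)^2=36, (6-5)^2=1, (5-2)^2=9, (3-6)^2=9, (1-4)^2=9, (4-3)^2=1
sum(d^2) = 90.
Step 3: rho = 1 - 6*90 / (7*(7^2 - 1)) = 1 - 540/336 = -0.607143.
Step 4: Under H0, t = rho * sqrt((n-2)/(1-rho^2)) = -1.7086 ~ t(5).
Step 5: Two-sided p-value from the t-distribution with 5 df = 0.148231.
Step 6: alpha = 0.05. fail to reject H0.

rho = -0.6071, p = 0.148231, fail to reject H0 at alpha = 0.05.


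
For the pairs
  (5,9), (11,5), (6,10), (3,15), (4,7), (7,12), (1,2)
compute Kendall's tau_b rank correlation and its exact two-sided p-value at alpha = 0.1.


Step 1: Enumerate the 21 unordered pairs (i,j) with i<j and classify each by sign(x_j-x_i) * sign(y_j-y_i).
  (1,2):dx=+6,dy=-4->D; (1,3):dx=+1,dy=+1->C; (1,4):dx=-2,dy=+6->D; (1,5):dx=-1,dy=-2->C
  (1,6):dx=+2,dy=+3->C; (1,7):dx=-4,dy=-7->C; (2,3):dx=-5,dy=+5->D; (2,4):dx=-8,dy=+10->D
  (2,5):dx=-7,dy=+2->D; (2,6):dx=-4,dy=+7->D; (2,7):dx=-10,dy=-3->C; (3,4):dx=-3,dy=+5->D
  (3,5):dx=-2,dy=-3->C; (3,6):dx=+1,dy=+2->C; (3,7):dx=-5,dy=-8->C; (4,5):dx=+1,dy=-8->D
  (4,6):dx=+4,dy=-3->D; (4,7):dx=-2,dy=-13->C; (5,6):dx=+3,dy=+5->C; (5,7):dx=-3,dy=-5->C
  (6,7):dx=-6,dy=-10->C
Step 2: C = 12, D = 9, total pairs = 21.
Step 3: tau = (C - D)/(n(n-1)/2) = (12 - 9)/21 = 0.142857.
Step 4: Exact two-sided p-value (enumerate n! = 5040 permutations of y under H0): p = 0.772619.
Step 5: alpha = 0.1. fail to reject H0.

tau_b = 0.1429 (C=12, D=9), p = 0.772619, fail to reject H0.


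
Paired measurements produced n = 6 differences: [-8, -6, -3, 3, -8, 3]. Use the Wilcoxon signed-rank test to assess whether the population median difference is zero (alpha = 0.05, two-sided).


Step 1: Drop any zero differences (none here) and take |d_i|.
|d| = [8, 6, 3, 3, 8, 3]
Step 2: Midrank |d_i| (ties get averaged ranks).
ranks: |8|->5.5, |6|->4, |3|->2, |3|->2, |8|->5.5, |3|->2
Step 3: Attach original signs; sum ranks with positive sign and with negative sign.
W+ = 2 + 2 = 4
W- = 5.5 + 4 + 2 + 5.5 = 17
(Check: W+ + W- = 21 should equal n(n+1)/2 = 21.)
Step 4: Test statistic W = min(W+, W-) = 4.
Step 5: Ties in |d|, so use the tie-corrected normal approximation.
        E[W] = n(n+1)/4 = 6*7/4 = 10.5.
        Tie groups: |d|=3 (t=3), |d|=8 (t=2); sum(t^3 - t) = 30.
        Var[W] = n(n+1)(2n+1)/24 - sum(t^3-t)/48 = 546/24 - 30/48 = 22.125.
        z = (W - E[W]) / sqrt(Var[W]) = (4 - 10.5) / 4.7037 = -1.3819.
        Two-sided p = 2*Phi(z) = 0.167007.
Step 6: alpha = 0.05. fail to reject H0.

W+ = 4, W- = 17, W = min = 4, p = 0.167007, fail to reject H0.


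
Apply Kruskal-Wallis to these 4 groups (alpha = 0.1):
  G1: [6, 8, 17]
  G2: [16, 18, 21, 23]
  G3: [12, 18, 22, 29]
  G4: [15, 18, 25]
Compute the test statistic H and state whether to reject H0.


Step 1: Combine all N = 14 observations and assign midranks.
sorted (value, group, rank): (6,G1,1), (8,G1,2), (12,G3,3), (15,G4,4), (16,G2,5), (17,G1,6), (18,G2,8), (18,G3,8), (18,G4,8), (21,G2,10), (22,G3,11), (23,G2,12), (25,G4,13), (29,G3,14)
Step 2: Sum ranks within each group.
R_1 = 9 (n_1 = 3)
R_2 = 35 (n_2 = 4)
R_3 = 36 (n_3 = 4)
R_4 = 25 (n_4 = 3)
Step 3: H = 12/(N(N+1)) * sum(R_i^2/n_i) - 3(N+1)
     = 12/(14*15) * (9^2/3 + 35^2/4 + 36^2/4 + 25^2/3) - 3*15
     = 0.057143 * 865.583 - 45
     = 4.461905.
Step 4: Ties present; correction factor C = 1 - 24/(14^3 - 14) = 0.991209. Corrected H = 4.461905 / 0.991209 = 4.501478.
Step 5: Under H0, H ~ chi^2(3); p-value = 0.212158.
Step 6: alpha = 0.1. fail to reject H0.

H = 4.5015, df = 3, p = 0.212158, fail to reject H0.


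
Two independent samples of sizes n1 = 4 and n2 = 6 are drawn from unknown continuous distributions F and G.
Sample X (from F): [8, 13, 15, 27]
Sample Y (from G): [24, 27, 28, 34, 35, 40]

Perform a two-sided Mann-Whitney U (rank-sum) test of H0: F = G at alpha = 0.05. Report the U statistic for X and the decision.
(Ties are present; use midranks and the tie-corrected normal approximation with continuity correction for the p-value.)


Step 1: Combine and sort all 10 observations; assign midranks.
sorted (value, group): (8,X), (13,X), (15,X), (24,Y), (27,X), (27,Y), (28,Y), (34,Y), (35,Y), (40,Y)
ranks: 8->1, 13->2, 15->3, 24->4, 27->5.5, 27->5.5, 28->7, 34->8, 35->9, 40->10
Step 2: Rank sum for X: R1 = 1 + 2 + 3 + 5.5 = 11.5.
Step 3: U_X = R1 - n1(n1+1)/2 = 11.5 - 4*5/2 = 11.5 - 10 = 1.5.
       U_Y = n1*n2 - U_X = 24 - 1.5 = 22.5.
Step 4: Ties are present, so use the tie-corrected normal approximation (with continuity correction) for the p-value.
Step 5: p-value = 0.032476; compare to alpha = 0.05. reject H0.

U_X = 1.5, p = 0.032476, reject H0 at alpha = 0.05.


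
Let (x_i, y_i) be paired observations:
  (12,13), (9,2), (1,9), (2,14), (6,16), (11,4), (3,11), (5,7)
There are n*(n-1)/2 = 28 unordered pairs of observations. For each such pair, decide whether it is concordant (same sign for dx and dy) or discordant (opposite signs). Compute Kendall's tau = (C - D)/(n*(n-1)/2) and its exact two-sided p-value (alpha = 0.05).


Step 1: Enumerate the 28 unordered pairs (i,j) with i<j and classify each by sign(x_j-x_i) * sign(y_j-y_i).
  (1,2):dx=-3,dy=-11->C; (1,3):dx=-11,dy=-4->C; (1,4):dx=-10,dy=+1->D; (1,5):dx=-6,dy=+3->D
  (1,6):dx=-1,dy=-9->C; (1,7):dx=-9,dy=-2->C; (1,8):dx=-7,dy=-6->C; (2,3):dx=-8,dy=+7->D
  (2,4):dx=-7,dy=+12->D; (2,5):dx=-3,dy=+14->D; (2,6):dx=+2,dy=+2->C; (2,7):dx=-6,dy=+9->D
  (2,8):dx=-4,dy=+5->D; (3,4):dx=+1,dy=+5->C; (3,5):dx=+5,dy=+7->C; (3,6):dx=+10,dy=-5->D
  (3,7):dx=+2,dy=+2->C; (3,8):dx=+4,dy=-2->D; (4,5):dx=+4,dy=+2->C; (4,6):dx=+9,dy=-10->D
  (4,7):dx=+1,dy=-3->D; (4,8):dx=+3,dy=-7->D; (5,6):dx=+5,dy=-12->D; (5,7):dx=-3,dy=-5->C
  (5,8):dx=-1,dy=-9->C; (6,7):dx=-8,dy=+7->D; (6,8):dx=-6,dy=+3->D; (7,8):dx=+2,dy=-4->D
Step 2: C = 12, D = 16, total pairs = 28.
Step 3: tau = (C - D)/(n(n-1)/2) = (12 - 16)/28 = -0.142857.
Step 4: Exact two-sided p-value (enumerate n! = 40320 permutations of y under H0): p = 0.719544.
Step 5: alpha = 0.05. fail to reject H0.

tau_b = -0.1429 (C=12, D=16), p = 0.719544, fail to reject H0.


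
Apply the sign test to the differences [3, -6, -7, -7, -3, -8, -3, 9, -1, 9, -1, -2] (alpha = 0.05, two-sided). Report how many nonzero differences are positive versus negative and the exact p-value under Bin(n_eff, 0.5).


Step 1: Discard zero differences. Original n = 12; n_eff = number of nonzero differences = 12.
Nonzero differences (with sign): +3, -6, -7, -7, -3, -8, -3, +9, -1, +9, -1, -2
Step 2: Count signs: positive = 3, negative = 9.
Step 3: Under H0: P(positive) = 0.5, so the number of positives S ~ Bin(12, 0.5).
Step 4: Two-sided exact p-value = sum of Bin(12,0.5) probabilities at or below the observed probability = 0.145996.
Step 5: alpha = 0.05. fail to reject H0.

n_eff = 12, pos = 3, neg = 9, p = 0.145996, fail to reject H0.


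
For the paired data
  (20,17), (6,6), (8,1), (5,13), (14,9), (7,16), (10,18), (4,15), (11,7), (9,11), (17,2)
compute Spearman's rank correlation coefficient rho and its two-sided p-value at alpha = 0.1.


Step 1: Rank x and y separately (midranks; no ties here).
rank(x): 20->11, 6->3, 8->5, 5->2, 14->9, 7->4, 10->7, 4->1, 11->8, 9->6, 17->10
rank(y): 17->10, 6->3, 1->1, 13->7, 9->5, 16->9, 18->11, 15->8, 7->4, 11->6, 2->2
Step 2: d_i = R_x(i) - R_y(i); compute d_i^2.
  (11-10)^2=1, (3-3)^2=0, (5-1)^2=16, (2-7)^2=25, (9-5)^2=16, (4-9)^2=25, (7-11)^2=16, (1-8)^2=49, (8-4)^2=16, (6-6)^2=0, (10-2)^2=64
sum(d^2) = 228.
Step 3: rho = 1 - 6*228 / (11*(11^2 - 1)) = 1 - 1368/1320 = -0.036364.
Step 4: Under H0, t = rho * sqrt((n-2)/(1-rho^2)) = -0.1092 ~ t(9).
Step 5: Two-sided p-value from the t-distribution with 9 df = 0.915468.
Step 6: alpha = 0.1. fail to reject H0.

rho = -0.0364, p = 0.915468, fail to reject H0 at alpha = 0.1.


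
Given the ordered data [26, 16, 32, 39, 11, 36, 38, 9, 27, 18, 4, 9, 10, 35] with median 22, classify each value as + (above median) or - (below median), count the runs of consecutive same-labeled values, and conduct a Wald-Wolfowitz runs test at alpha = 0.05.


Step 1: Compute median = 22; label A = above, B = below.
Labels in order: ABAABAABABBBBA  (n_A = 7, n_B = 7)
Step 2: Count runs R = 9.
Step 3: Under H0 (random ordering), E[R] = 2*n_A*n_B/(n_A+n_B) + 1 = 2*7*7/14 + 1 = 8.0000.
        Var[R] = 2*n_A*n_B*(2*n_A*n_B - n_A - n_B) / ((n_A+n_B)^2 * (n_A+n_B-1)) = 8232/2548 = 3.2308.
        SD[R] = 1.7974.
Step 4: Continuity-corrected z = (R - 0.5 - E[R]) / SD[R] = (9 - 0.5 - 8.0000) / 1.7974 = 0.2782.
Step 5: Two-sided p-value via normal approximation = 2*(1 - Phi(|z|)) = 0.780879.
Step 6: alpha = 0.05. fail to reject H0.

R = 9, z = 0.2782, p = 0.780879, fail to reject H0.


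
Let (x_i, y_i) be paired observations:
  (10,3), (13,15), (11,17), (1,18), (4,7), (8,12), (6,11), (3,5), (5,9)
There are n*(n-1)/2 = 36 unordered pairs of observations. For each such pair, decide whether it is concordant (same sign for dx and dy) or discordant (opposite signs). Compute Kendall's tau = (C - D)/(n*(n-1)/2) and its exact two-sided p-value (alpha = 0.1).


Step 1: Enumerate the 36 unordered pairs (i,j) with i<j and classify each by sign(x_j-x_i) * sign(y_j-y_i).
  (1,2):dx=+3,dy=+12->C; (1,3):dx=+1,dy=+14->C; (1,4):dx=-9,dy=+15->D; (1,5):dx=-6,dy=+4->D
  (1,6):dx=-2,dy=+9->D; (1,7):dx=-4,dy=+8->D; (1,8):dx=-7,dy=+2->D; (1,9):dx=-5,dy=+6->D
  (2,3):dx=-2,dy=+2->D; (2,4):dx=-12,dy=+3->D; (2,5):dx=-9,dy=-8->C; (2,6):dx=-5,dy=-3->C
  (2,7):dx=-7,dy=-4->C; (2,8):dx=-10,dy=-10->C; (2,9):dx=-8,dy=-6->C; (3,4):dx=-10,dy=+1->D
  (3,5):dx=-7,dy=-10->C; (3,6):dx=-3,dy=-5->C; (3,7):dx=-5,dy=-6->C; (3,8):dx=-8,dy=-12->C
  (3,9):dx=-6,dy=-8->C; (4,5):dx=+3,dy=-11->D; (4,6):dx=+7,dy=-6->D; (4,7):dx=+5,dy=-7->D
  (4,8):dx=+2,dy=-13->D; (4,9):dx=+4,dy=-9->D; (5,6):dx=+4,dy=+5->C; (5,7):dx=+2,dy=+4->C
  (5,8):dx=-1,dy=-2->C; (5,9):dx=+1,dy=+2->C; (6,7):dx=-2,dy=-1->C; (6,8):dx=-5,dy=-7->C
  (6,9):dx=-3,dy=-3->C; (7,8):dx=-3,dy=-6->C; (7,9):dx=-1,dy=-2->C; (8,9):dx=+2,dy=+4->C
Step 2: C = 22, D = 14, total pairs = 36.
Step 3: tau = (C - D)/(n(n-1)/2) = (22 - 14)/36 = 0.222222.
Step 4: Exact two-sided p-value (enumerate n! = 362880 permutations of y under H0): p = 0.476709.
Step 5: alpha = 0.1. fail to reject H0.

tau_b = 0.2222 (C=22, D=14), p = 0.476709, fail to reject H0.


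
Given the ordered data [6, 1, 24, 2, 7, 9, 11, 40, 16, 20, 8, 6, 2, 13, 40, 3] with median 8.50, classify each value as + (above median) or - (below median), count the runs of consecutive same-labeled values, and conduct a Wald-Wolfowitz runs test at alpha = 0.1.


Step 1: Compute median = 8.50; label A = above, B = below.
Labels in order: BBABBAAAAABBBAAB  (n_A = 8, n_B = 8)
Step 2: Count runs R = 7.
Step 3: Under H0 (random ordering), E[R] = 2*n_A*n_B/(n_A+n_B) + 1 = 2*8*8/16 + 1 = 9.0000.
        Var[R] = 2*n_A*n_B*(2*n_A*n_B - n_A - n_B) / ((n_A+n_B)^2 * (n_A+n_B-1)) = 14336/3840 = 3.7333.
        SD[R] = 1.9322.
Step 4: Continuity-corrected z = (R + 0.5 - E[R]) / SD[R] = (7 + 0.5 - 9.0000) / 1.9322 = -0.7763.
Step 5: Two-sided p-value via normal approximation = 2*(1 - Phi(|z|)) = 0.437558.
Step 6: alpha = 0.1. fail to reject H0.

R = 7, z = -0.7763, p = 0.437558, fail to reject H0.


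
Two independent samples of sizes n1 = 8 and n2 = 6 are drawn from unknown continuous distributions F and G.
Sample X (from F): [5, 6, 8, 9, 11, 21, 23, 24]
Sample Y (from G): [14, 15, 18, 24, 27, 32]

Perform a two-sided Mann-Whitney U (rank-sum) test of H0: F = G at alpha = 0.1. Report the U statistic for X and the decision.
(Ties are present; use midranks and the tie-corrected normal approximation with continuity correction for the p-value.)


Step 1: Combine and sort all 14 observations; assign midranks.
sorted (value, group): (5,X), (6,X), (8,X), (9,X), (11,X), (14,Y), (15,Y), (18,Y), (21,X), (23,X), (24,X), (24,Y), (27,Y), (32,Y)
ranks: 5->1, 6->2, 8->3, 9->4, 11->5, 14->6, 15->7, 18->8, 21->9, 23->10, 24->11.5, 24->11.5, 27->13, 32->14
Step 2: Rank sum for X: R1 = 1 + 2 + 3 + 4 + 5 + 9 + 10 + 11.5 = 45.5.
Step 3: U_X = R1 - n1(n1+1)/2 = 45.5 - 8*9/2 = 45.5 - 36 = 9.5.
       U_Y = n1*n2 - U_X = 48 - 9.5 = 38.5.
Step 4: Ties are present, so use the tie-corrected normal approximation (with continuity correction) for the p-value.
Step 5: p-value = 0.070392; compare to alpha = 0.1. reject H0.

U_X = 9.5, p = 0.070392, reject H0 at alpha = 0.1.


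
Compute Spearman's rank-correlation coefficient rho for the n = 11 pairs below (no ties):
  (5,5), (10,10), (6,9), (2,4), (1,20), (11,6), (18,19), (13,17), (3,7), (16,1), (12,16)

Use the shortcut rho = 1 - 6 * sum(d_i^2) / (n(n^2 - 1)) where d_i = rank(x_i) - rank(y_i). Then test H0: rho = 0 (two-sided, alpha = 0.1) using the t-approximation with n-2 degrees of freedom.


Step 1: Rank x and y separately (midranks; no ties here).
rank(x): 5->4, 10->6, 6->5, 2->2, 1->1, 11->7, 18->11, 13->9, 3->3, 16->10, 12->8
rank(y): 5->3, 10->7, 9->6, 4->2, 20->11, 6->4, 19->10, 17->9, 7->5, 1->1, 16->8
Step 2: d_i = R_x(i) - R_y(i); compute d_i^2.
  (4-3)^2=1, (6-7)^2=1, (5-6)^2=1, (2-2)^2=0, (1-11)^2=100, (7-4)^2=9, (11-10)^2=1, (9-9)^2=0, (3-5)^2=4, (10-1)^2=81, (8-8)^2=0
sum(d^2) = 198.
Step 3: rho = 1 - 6*198 / (11*(11^2 - 1)) = 1 - 1188/1320 = 0.100000.
Step 4: Under H0, t = rho * sqrt((n-2)/(1-rho^2)) = 0.3015 ~ t(9).
Step 5: Two-sided p-value from the t-distribution with 9 df = 0.769875.
Step 6: alpha = 0.1. fail to reject H0.

rho = 0.1000, p = 0.769875, fail to reject H0 at alpha = 0.1.


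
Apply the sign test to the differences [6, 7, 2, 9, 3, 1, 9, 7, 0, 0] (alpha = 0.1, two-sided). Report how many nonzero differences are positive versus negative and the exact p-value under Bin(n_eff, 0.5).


Step 1: Discard zero differences. Original n = 10; n_eff = number of nonzero differences = 8.
Nonzero differences (with sign): +6, +7, +2, +9, +3, +1, +9, +7
Step 2: Count signs: positive = 8, negative = 0.
Step 3: Under H0: P(positive) = 0.5, so the number of positives S ~ Bin(8, 0.5).
Step 4: Two-sided exact p-value = sum of Bin(8,0.5) probabilities at or below the observed probability = 0.007812.
Step 5: alpha = 0.1. reject H0.

n_eff = 8, pos = 8, neg = 0, p = 0.007812, reject H0.


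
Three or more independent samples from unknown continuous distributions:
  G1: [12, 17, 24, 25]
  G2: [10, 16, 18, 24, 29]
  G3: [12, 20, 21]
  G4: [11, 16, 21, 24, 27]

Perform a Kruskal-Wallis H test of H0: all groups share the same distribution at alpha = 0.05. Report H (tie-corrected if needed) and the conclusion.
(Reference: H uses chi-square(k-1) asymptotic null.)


Step 1: Combine all N = 17 observations and assign midranks.
sorted (value, group, rank): (10,G2,1), (11,G4,2), (12,G1,3.5), (12,G3,3.5), (16,G2,5.5), (16,G4,5.5), (17,G1,7), (18,G2,8), (20,G3,9), (21,G3,10.5), (21,G4,10.5), (24,G1,13), (24,G2,13), (24,G4,13), (25,G1,15), (27,G4,16), (29,G2,17)
Step 2: Sum ranks within each group.
R_1 = 38.5 (n_1 = 4)
R_2 = 44.5 (n_2 = 5)
R_3 = 23 (n_3 = 3)
R_4 = 47 (n_4 = 5)
Step 3: H = 12/(N(N+1)) * sum(R_i^2/n_i) - 3(N+1)
     = 12/(17*18) * (38.5^2/4 + 44.5^2/5 + 23^2/3 + 47^2/5) - 3*18
     = 0.039216 * 1384.75 - 54
     = 0.303758.
Step 4: Ties present; correction factor C = 1 - 42/(17^3 - 17) = 0.991422. Corrected H = 0.303758 / 0.991422 = 0.306386.
Step 5: Under H0, H ~ chi^2(3); p-value = 0.958823.
Step 6: alpha = 0.05. fail to reject H0.

H = 0.3064, df = 3, p = 0.958823, fail to reject H0.


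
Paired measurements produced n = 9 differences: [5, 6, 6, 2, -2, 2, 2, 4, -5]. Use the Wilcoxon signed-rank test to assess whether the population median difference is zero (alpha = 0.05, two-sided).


Step 1: Drop any zero differences (none here) and take |d_i|.
|d| = [5, 6, 6, 2, 2, 2, 2, 4, 5]
Step 2: Midrank |d_i| (ties get averaged ranks).
ranks: |5|->6.5, |6|->8.5, |6|->8.5, |2|->2.5, |2|->2.5, |2|->2.5, |2|->2.5, |4|->5, |5|->6.5
Step 3: Attach original signs; sum ranks with positive sign and with negative sign.
W+ = 6.5 + 8.5 + 8.5 + 2.5 + 2.5 + 2.5 + 5 = 36
W- = 2.5 + 6.5 = 9
(Check: W+ + W- = 45 should equal n(n+1)/2 = 45.)
Step 4: Test statistic W = min(W+, W-) = 9.
Step 5: Ties in |d|, so use the tie-corrected normal approximation.
        E[W] = n(n+1)/4 = 9*10/4 = 22.5.
        Tie groups: |d|=2 (t=4), |d|=5 (t=2), |d|=6 (t=2); sum(t^3 - t) = 72.
        Var[W] = n(n+1)(2n+1)/24 - sum(t^3-t)/48 = 1710/24 - 72/48 = 69.75.
        z = (W - E[W]) / sqrt(Var[W]) = (9 - 22.5) / 8.3516 = -1.6164.
        Two-sided p = 2*Phi(z) = 0.105998.
Step 6: alpha = 0.05. fail to reject H0.

W+ = 36, W- = 9, W = min = 9, p = 0.105998, fail to reject H0.


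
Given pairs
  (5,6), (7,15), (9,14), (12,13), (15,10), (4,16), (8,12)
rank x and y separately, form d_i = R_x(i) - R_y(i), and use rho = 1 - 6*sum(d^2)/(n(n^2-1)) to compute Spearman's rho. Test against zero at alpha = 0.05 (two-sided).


Step 1: Rank x and y separately (midranks; no ties here).
rank(x): 5->2, 7->3, 9->5, 12->6, 15->7, 4->1, 8->4
rank(y): 6->1, 15->6, 14->5, 13->4, 10->2, 16->7, 12->3
Step 2: d_i = R_x(i) - R_y(i); compute d_i^2.
  (2-1)^2=1, (3-6)^2=9, (5-5)^2=0, (6-4)^2=4, (7-2)^2=25, (1-7)^2=36, (4-3)^2=1
sum(d^2) = 76.
Step 3: rho = 1 - 6*76 / (7*(7^2 - 1)) = 1 - 456/336 = -0.357143.
Step 4: Under H0, t = rho * sqrt((n-2)/(1-rho^2)) = -0.8550 ~ t(5).
Step 5: Two-sided p-value from the t-distribution with 5 df = 0.431611.
Step 6: alpha = 0.05. fail to reject H0.

rho = -0.3571, p = 0.431611, fail to reject H0 at alpha = 0.05.


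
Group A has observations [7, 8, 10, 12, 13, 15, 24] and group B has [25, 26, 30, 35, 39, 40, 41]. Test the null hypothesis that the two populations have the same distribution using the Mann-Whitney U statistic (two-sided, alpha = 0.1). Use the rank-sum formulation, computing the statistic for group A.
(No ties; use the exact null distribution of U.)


Step 1: Combine and sort all 14 observations; assign midranks.
sorted (value, group): (7,X), (8,X), (10,X), (12,X), (13,X), (15,X), (24,X), (25,Y), (26,Y), (30,Y), (35,Y), (39,Y), (40,Y), (41,Y)
ranks: 7->1, 8->2, 10->3, 12->4, 13->5, 15->6, 24->7, 25->8, 26->9, 30->10, 35->11, 39->12, 40->13, 41->14
Step 2: Rank sum for X: R1 = 1 + 2 + 3 + 4 + 5 + 6 + 7 = 28.
Step 3: U_X = R1 - n1(n1+1)/2 = 28 - 7*8/2 = 28 - 28 = 0.
       U_Y = n1*n2 - U_X = 49 - 0 = 49.
Step 4: No ties, so the exact null distribution of U (based on enumerating the C(14,7) = 3432 equally likely rank assignments) gives the two-sided p-value.
Step 5: p-value = 0.000583; compare to alpha = 0.1. reject H0.

U_X = 0, p = 0.000583, reject H0 at alpha = 0.1.


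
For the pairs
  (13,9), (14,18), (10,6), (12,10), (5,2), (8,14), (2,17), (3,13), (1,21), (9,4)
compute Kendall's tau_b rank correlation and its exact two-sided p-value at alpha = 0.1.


Step 1: Enumerate the 45 unordered pairs (i,j) with i<j and classify each by sign(x_j-x_i) * sign(y_j-y_i).
  (1,2):dx=+1,dy=+9->C; (1,3):dx=-3,dy=-3->C; (1,4):dx=-1,dy=+1->D; (1,5):dx=-8,dy=-7->C
  (1,6):dx=-5,dy=+5->D; (1,7):dx=-11,dy=+8->D; (1,8):dx=-10,dy=+4->D; (1,9):dx=-12,dy=+12->D
  (1,10):dx=-4,dy=-5->C; (2,3):dx=-4,dy=-12->C; (2,4):dx=-2,dy=-8->C; (2,5):dx=-9,dy=-16->C
  (2,6):dx=-6,dy=-4->C; (2,7):dx=-12,dy=-1->C; (2,8):dx=-11,dy=-5->C; (2,9):dx=-13,dy=+3->D
  (2,10):dx=-5,dy=-14->C; (3,4):dx=+2,dy=+4->C; (3,5):dx=-5,dy=-4->C; (3,6):dx=-2,dy=+8->D
  (3,7):dx=-8,dy=+11->D; (3,8):dx=-7,dy=+7->D; (3,9):dx=-9,dy=+15->D; (3,10):dx=-1,dy=-2->C
  (4,5):dx=-7,dy=-8->C; (4,6):dx=-4,dy=+4->D; (4,7):dx=-10,dy=+7->D; (4,8):dx=-9,dy=+3->D
  (4,9):dx=-11,dy=+11->D; (4,10):dx=-3,dy=-6->C; (5,6):dx=+3,dy=+12->C; (5,7):dx=-3,dy=+15->D
  (5,8):dx=-2,dy=+11->D; (5,9):dx=-4,dy=+19->D; (5,10):dx=+4,dy=+2->C; (6,7):dx=-6,dy=+3->D
  (6,8):dx=-5,dy=-1->C; (6,9):dx=-7,dy=+7->D; (6,10):dx=+1,dy=-10->D; (7,8):dx=+1,dy=-4->D
  (7,9):dx=-1,dy=+4->D; (7,10):dx=+7,dy=-13->D; (8,9):dx=-2,dy=+8->D; (8,10):dx=+6,dy=-9->D
  (9,10):dx=+8,dy=-17->D
Step 2: C = 19, D = 26, total pairs = 45.
Step 3: tau = (C - D)/(n(n-1)/2) = (19 - 26)/45 = -0.155556.
Step 4: Exact two-sided p-value (enumerate n! = 3628800 permutations of y under H0): p = 0.600654.
Step 5: alpha = 0.1. fail to reject H0.

tau_b = -0.1556 (C=19, D=26), p = 0.600654, fail to reject H0.


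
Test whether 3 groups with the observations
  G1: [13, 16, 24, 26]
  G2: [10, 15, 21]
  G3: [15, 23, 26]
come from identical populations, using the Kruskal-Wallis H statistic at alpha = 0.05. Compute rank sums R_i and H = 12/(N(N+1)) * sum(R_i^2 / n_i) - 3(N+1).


Step 1: Combine all N = 10 observations and assign midranks.
sorted (value, group, rank): (10,G2,1), (13,G1,2), (15,G2,3.5), (15,G3,3.5), (16,G1,5), (21,G2,6), (23,G3,7), (24,G1,8), (26,G1,9.5), (26,G3,9.5)
Step 2: Sum ranks within each group.
R_1 = 24.5 (n_1 = 4)
R_2 = 10.5 (n_2 = 3)
R_3 = 20 (n_3 = 3)
Step 3: H = 12/(N(N+1)) * sum(R_i^2/n_i) - 3(N+1)
     = 12/(10*11) * (24.5^2/4 + 10.5^2/3 + 20^2/3) - 3*11
     = 0.109091 * 320.146 - 33
     = 1.925000.
Step 4: Ties present; correction factor C = 1 - 12/(10^3 - 10) = 0.987879. Corrected H = 1.925000 / 0.987879 = 1.948620.
Step 5: Under H0, H ~ chi^2(2); p-value = 0.377453.
Step 6: alpha = 0.05. fail to reject H0.

H = 1.9486, df = 2, p = 0.377453, fail to reject H0.


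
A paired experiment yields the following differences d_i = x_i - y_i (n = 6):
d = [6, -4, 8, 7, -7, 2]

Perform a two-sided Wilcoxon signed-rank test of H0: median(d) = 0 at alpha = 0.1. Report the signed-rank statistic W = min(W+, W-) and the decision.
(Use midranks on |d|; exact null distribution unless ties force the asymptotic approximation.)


Step 1: Drop any zero differences (none here) and take |d_i|.
|d| = [6, 4, 8, 7, 7, 2]
Step 2: Midrank |d_i| (ties get averaged ranks).
ranks: |6|->3, |4|->2, |8|->6, |7|->4.5, |7|->4.5, |2|->1
Step 3: Attach original signs; sum ranks with positive sign and with negative sign.
W+ = 3 + 6 + 4.5 + 1 = 14.5
W- = 2 + 4.5 = 6.5
(Check: W+ + W- = 21 should equal n(n+1)/2 = 21.)
Step 4: Test statistic W = min(W+, W-) = 6.5.
Step 5: Ties in |d|, so use the tie-corrected normal approximation.
        E[W] = n(n+1)/4 = 6*7/4 = 10.5.
        Tie groups: |d|=7 (t=2); sum(t^3 - t) = 6.
        Var[W] = n(n+1)(2n+1)/24 - sum(t^3-t)/48 = 546/24 - 6/48 = 22.625.
        z = (W - E[W]) / sqrt(Var[W]) = (6.5 - 10.5) / 4.7566 = -0.8409.
        Two-sided p = 2*Phi(z) = 0.400381.
Step 6: alpha = 0.1. fail to reject H0.

W+ = 14.5, W- = 6.5, W = min = 6.5, p = 0.400381, fail to reject H0.


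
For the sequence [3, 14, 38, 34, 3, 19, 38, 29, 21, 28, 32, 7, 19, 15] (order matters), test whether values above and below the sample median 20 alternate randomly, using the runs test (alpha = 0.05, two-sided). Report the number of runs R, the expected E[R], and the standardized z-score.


Step 1: Compute median = 20; label A = above, B = below.
Labels in order: BBAABBAAAAABBB  (n_A = 7, n_B = 7)
Step 2: Count runs R = 5.
Step 3: Under H0 (random ordering), E[R] = 2*n_A*n_B/(n_A+n_B) + 1 = 2*7*7/14 + 1 = 8.0000.
        Var[R] = 2*n_A*n_B*(2*n_A*n_B - n_A - n_B) / ((n_A+n_B)^2 * (n_A+n_B-1)) = 8232/2548 = 3.2308.
        SD[R] = 1.7974.
Step 4: Continuity-corrected z = (R + 0.5 - E[R]) / SD[R] = (5 + 0.5 - 8.0000) / 1.7974 = -1.3909.
Step 5: Two-sided p-value via normal approximation = 2*(1 - Phi(|z|)) = 0.164264.
Step 6: alpha = 0.05. fail to reject H0.

R = 5, z = -1.3909, p = 0.164264, fail to reject H0.


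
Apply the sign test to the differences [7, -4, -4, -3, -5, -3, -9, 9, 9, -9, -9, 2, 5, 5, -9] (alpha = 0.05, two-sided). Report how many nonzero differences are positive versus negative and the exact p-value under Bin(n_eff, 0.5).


Step 1: Discard zero differences. Original n = 15; n_eff = number of nonzero differences = 15.
Nonzero differences (with sign): +7, -4, -4, -3, -5, -3, -9, +9, +9, -9, -9, +2, +5, +5, -9
Step 2: Count signs: positive = 6, negative = 9.
Step 3: Under H0: P(positive) = 0.5, so the number of positives S ~ Bin(15, 0.5).
Step 4: Two-sided exact p-value = sum of Bin(15,0.5) probabilities at or below the observed probability = 0.607239.
Step 5: alpha = 0.05. fail to reject H0.

n_eff = 15, pos = 6, neg = 9, p = 0.607239, fail to reject H0.


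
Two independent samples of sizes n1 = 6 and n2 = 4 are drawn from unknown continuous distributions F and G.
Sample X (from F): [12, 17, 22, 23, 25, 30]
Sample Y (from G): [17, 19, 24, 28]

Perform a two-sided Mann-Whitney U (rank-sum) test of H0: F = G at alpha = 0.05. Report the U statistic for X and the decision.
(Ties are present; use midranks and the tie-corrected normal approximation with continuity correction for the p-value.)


Step 1: Combine and sort all 10 observations; assign midranks.
sorted (value, group): (12,X), (17,X), (17,Y), (19,Y), (22,X), (23,X), (24,Y), (25,X), (28,Y), (30,X)
ranks: 12->1, 17->2.5, 17->2.5, 19->4, 22->5, 23->6, 24->7, 25->8, 28->9, 30->10
Step 2: Rank sum for X: R1 = 1 + 2.5 + 5 + 6 + 8 + 10 = 32.5.
Step 3: U_X = R1 - n1(n1+1)/2 = 32.5 - 6*7/2 = 32.5 - 21 = 11.5.
       U_Y = n1*n2 - U_X = 24 - 11.5 = 12.5.
Step 4: Ties are present, so use the tie-corrected normal approximation (with continuity correction) for the p-value.
Step 5: p-value = 1.000000; compare to alpha = 0.05. fail to reject H0.

U_X = 11.5, p = 1.000000, fail to reject H0 at alpha = 0.05.


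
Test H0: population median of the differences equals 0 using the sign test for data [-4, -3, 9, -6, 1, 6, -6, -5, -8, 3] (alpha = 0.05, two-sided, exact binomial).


Step 1: Discard zero differences. Original n = 10; n_eff = number of nonzero differences = 10.
Nonzero differences (with sign): -4, -3, +9, -6, +1, +6, -6, -5, -8, +3
Step 2: Count signs: positive = 4, negative = 6.
Step 3: Under H0: P(positive) = 0.5, so the number of positives S ~ Bin(10, 0.5).
Step 4: Two-sided exact p-value = sum of Bin(10,0.5) probabilities at or below the observed probability = 0.753906.
Step 5: alpha = 0.05. fail to reject H0.

n_eff = 10, pos = 4, neg = 6, p = 0.753906, fail to reject H0.


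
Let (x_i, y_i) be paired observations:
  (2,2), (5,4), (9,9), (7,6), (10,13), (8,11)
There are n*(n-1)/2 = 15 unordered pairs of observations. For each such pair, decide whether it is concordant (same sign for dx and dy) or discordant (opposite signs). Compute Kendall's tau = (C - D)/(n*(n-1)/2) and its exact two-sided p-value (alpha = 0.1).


Step 1: Enumerate the 15 unordered pairs (i,j) with i<j and classify each by sign(x_j-x_i) * sign(y_j-y_i).
  (1,2):dx=+3,dy=+2->C; (1,3):dx=+7,dy=+7->C; (1,4):dx=+5,dy=+4->C; (1,5):dx=+8,dy=+11->C
  (1,6):dx=+6,dy=+9->C; (2,3):dx=+4,dy=+5->C; (2,4):dx=+2,dy=+2->C; (2,5):dx=+5,dy=+9->C
  (2,6):dx=+3,dy=+7->C; (3,4):dx=-2,dy=-3->C; (3,5):dx=+1,dy=+4->C; (3,6):dx=-1,dy=+2->D
  (4,5):dx=+3,dy=+7->C; (4,6):dx=+1,dy=+5->C; (5,6):dx=-2,dy=-2->C
Step 2: C = 14, D = 1, total pairs = 15.
Step 3: tau = (C - D)/(n(n-1)/2) = (14 - 1)/15 = 0.866667.
Step 4: Exact two-sided p-value (enumerate n! = 720 permutations of y under H0): p = 0.016667.
Step 5: alpha = 0.1. reject H0.

tau_b = 0.8667 (C=14, D=1), p = 0.016667, reject H0.


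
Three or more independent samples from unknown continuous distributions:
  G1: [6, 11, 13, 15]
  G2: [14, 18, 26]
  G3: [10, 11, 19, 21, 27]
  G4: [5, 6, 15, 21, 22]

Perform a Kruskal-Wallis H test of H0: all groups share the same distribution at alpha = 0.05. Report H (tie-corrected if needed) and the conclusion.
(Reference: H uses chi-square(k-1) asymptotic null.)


Step 1: Combine all N = 17 observations and assign midranks.
sorted (value, group, rank): (5,G4,1), (6,G1,2.5), (6,G4,2.5), (10,G3,4), (11,G1,5.5), (11,G3,5.5), (13,G1,7), (14,G2,8), (15,G1,9.5), (15,G4,9.5), (18,G2,11), (19,G3,12), (21,G3,13.5), (21,G4,13.5), (22,G4,15), (26,G2,16), (27,G3,17)
Step 2: Sum ranks within each group.
R_1 = 24.5 (n_1 = 4)
R_2 = 35 (n_2 = 3)
R_3 = 52 (n_3 = 5)
R_4 = 41.5 (n_4 = 5)
Step 3: H = 12/(N(N+1)) * sum(R_i^2/n_i) - 3(N+1)
     = 12/(17*18) * (24.5^2/4 + 35^2/3 + 52^2/5 + 41.5^2/5) - 3*18
     = 0.039216 * 1443.65 - 54
     = 2.613562.
Step 4: Ties present; correction factor C = 1 - 24/(17^3 - 17) = 0.995098. Corrected H = 2.613562 / 0.995098 = 2.626437.
Step 5: Under H0, H ~ chi^2(3); p-value = 0.452874.
Step 6: alpha = 0.05. fail to reject H0.

H = 2.6264, df = 3, p = 0.452874, fail to reject H0.


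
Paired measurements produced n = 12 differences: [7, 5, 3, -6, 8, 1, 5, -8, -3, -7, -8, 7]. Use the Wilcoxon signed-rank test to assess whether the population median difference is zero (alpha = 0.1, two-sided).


Step 1: Drop any zero differences (none here) and take |d_i|.
|d| = [7, 5, 3, 6, 8, 1, 5, 8, 3, 7, 8, 7]
Step 2: Midrank |d_i| (ties get averaged ranks).
ranks: |7|->8, |5|->4.5, |3|->2.5, |6|->6, |8|->11, |1|->1, |5|->4.5, |8|->11, |3|->2.5, |7|->8, |8|->11, |7|->8
Step 3: Attach original signs; sum ranks with positive sign and with negative sign.
W+ = 8 + 4.5 + 2.5 + 11 + 1 + 4.5 + 8 = 39.5
W- = 6 + 11 + 2.5 + 8 + 11 = 38.5
(Check: W+ + W- = 78 should equal n(n+1)/2 = 78.)
Step 4: Test statistic W = min(W+, W-) = 38.5.
Step 5: Ties in |d|, so use the tie-corrected normal approximation.
        E[W] = n(n+1)/4 = 12*13/4 = 39.
        Tie groups: |d|=3 (t=2), |d|=5 (t=2), |d|=7 (t=3), |d|=8 (t=3); sum(t^3 - t) = 60.
        Var[W] = n(n+1)(2n+1)/24 - sum(t^3-t)/48 = 3900/24 - 60/48 = 161.25.
        z = (W - E[W]) / sqrt(Var[W]) = (38.5 - 39) / 12.6984 = -0.0394.
        Two-sided p = 2*Phi(z) = 0.968591.
Step 6: alpha = 0.1. fail to reject H0.

W+ = 39.5, W- = 38.5, W = min = 38.5, p = 0.968591, fail to reject H0.


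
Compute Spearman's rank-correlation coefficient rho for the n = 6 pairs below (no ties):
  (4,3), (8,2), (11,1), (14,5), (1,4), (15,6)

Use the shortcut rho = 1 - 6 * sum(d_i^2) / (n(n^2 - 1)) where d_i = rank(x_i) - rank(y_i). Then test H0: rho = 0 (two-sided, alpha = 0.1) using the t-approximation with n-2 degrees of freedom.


Step 1: Rank x and y separately (midranks; no ties here).
rank(x): 4->2, 8->3, 11->4, 14->5, 1->1, 15->6
rank(y): 3->3, 2->2, 1->1, 5->5, 4->4, 6->6
Step 2: d_i = R_x(i) - R_y(i); compute d_i^2.
  (2-3)^2=1, (3-2)^2=1, (4-1)^2=9, (5-5)^2=0, (1-4)^2=9, (6-6)^2=0
sum(d^2) = 20.
Step 3: rho = 1 - 6*20 / (6*(6^2 - 1)) = 1 - 120/210 = 0.428571.
Step 4: Under H0, t = rho * sqrt((n-2)/(1-rho^2)) = 0.9487 ~ t(4).
Step 5: Two-sided p-value from the t-distribution with 4 df = 0.396501.
Step 6: alpha = 0.1. fail to reject H0.

rho = 0.4286, p = 0.396501, fail to reject H0 at alpha = 0.1.


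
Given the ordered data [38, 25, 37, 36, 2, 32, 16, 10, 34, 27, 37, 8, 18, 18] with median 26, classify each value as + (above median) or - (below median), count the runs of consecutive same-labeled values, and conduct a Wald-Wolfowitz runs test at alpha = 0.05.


Step 1: Compute median = 26; label A = above, B = below.
Labels in order: ABAABABBAAABBB  (n_A = 7, n_B = 7)
Step 2: Count runs R = 8.
Step 3: Under H0 (random ordering), E[R] = 2*n_A*n_B/(n_A+n_B) + 1 = 2*7*7/14 + 1 = 8.0000.
        Var[R] = 2*n_A*n_B*(2*n_A*n_B - n_A - n_B) / ((n_A+n_B)^2 * (n_A+n_B-1)) = 8232/2548 = 3.2308.
        SD[R] = 1.7974.
Step 4: R = E[R], so z = 0 with no continuity correction.
Step 5: Two-sided p-value via normal approximation = 2*(1 - Phi(|z|)) = 1.000000.
Step 6: alpha = 0.05. fail to reject H0.

R = 8, z = 0.0000, p = 1.000000, fail to reject H0.


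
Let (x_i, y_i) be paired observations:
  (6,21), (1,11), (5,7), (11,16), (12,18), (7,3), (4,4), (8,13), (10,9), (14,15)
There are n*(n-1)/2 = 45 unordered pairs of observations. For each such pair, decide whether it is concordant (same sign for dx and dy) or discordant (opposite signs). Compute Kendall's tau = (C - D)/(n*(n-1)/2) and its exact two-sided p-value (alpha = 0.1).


Step 1: Enumerate the 45 unordered pairs (i,j) with i<j and classify each by sign(x_j-x_i) * sign(y_j-y_i).
  (1,2):dx=-5,dy=-10->C; (1,3):dx=-1,dy=-14->C; (1,4):dx=+5,dy=-5->D; (1,5):dx=+6,dy=-3->D
  (1,6):dx=+1,dy=-18->D; (1,7):dx=-2,dy=-17->C; (1,8):dx=+2,dy=-8->D; (1,9):dx=+4,dy=-12->D
  (1,10):dx=+8,dy=-6->D; (2,3):dx=+4,dy=-4->D; (2,4):dx=+10,dy=+5->C; (2,5):dx=+11,dy=+7->C
  (2,6):dx=+6,dy=-8->D; (2,7):dx=+3,dy=-7->D; (2,8):dx=+7,dy=+2->C; (2,9):dx=+9,dy=-2->D
  (2,10):dx=+13,dy=+4->C; (3,4):dx=+6,dy=+9->C; (3,5):dx=+7,dy=+11->C; (3,6):dx=+2,dy=-4->D
  (3,7):dx=-1,dy=-3->C; (3,8):dx=+3,dy=+6->C; (3,9):dx=+5,dy=+2->C; (3,10):dx=+9,dy=+8->C
  (4,5):dx=+1,dy=+2->C; (4,6):dx=-4,dy=-13->C; (4,7):dx=-7,dy=-12->C; (4,8):dx=-3,dy=-3->C
  (4,9):dx=-1,dy=-7->C; (4,10):dx=+3,dy=-1->D; (5,6):dx=-5,dy=-15->C; (5,7):dx=-8,dy=-14->C
  (5,8):dx=-4,dy=-5->C; (5,9):dx=-2,dy=-9->C; (5,10):dx=+2,dy=-3->D; (6,7):dx=-3,dy=+1->D
  (6,8):dx=+1,dy=+10->C; (6,9):dx=+3,dy=+6->C; (6,10):dx=+7,dy=+12->C; (7,8):dx=+4,dy=+9->C
  (7,9):dx=+6,dy=+5->C; (7,10):dx=+10,dy=+11->C; (8,9):dx=+2,dy=-4->D; (8,10):dx=+6,dy=+2->C
  (9,10):dx=+4,dy=+6->C
Step 2: C = 30, D = 15, total pairs = 45.
Step 3: tau = (C - D)/(n(n-1)/2) = (30 - 15)/45 = 0.333333.
Step 4: Exact two-sided p-value (enumerate n! = 3628800 permutations of y under H0): p = 0.216373.
Step 5: alpha = 0.1. fail to reject H0.

tau_b = 0.3333 (C=30, D=15), p = 0.216373, fail to reject H0.


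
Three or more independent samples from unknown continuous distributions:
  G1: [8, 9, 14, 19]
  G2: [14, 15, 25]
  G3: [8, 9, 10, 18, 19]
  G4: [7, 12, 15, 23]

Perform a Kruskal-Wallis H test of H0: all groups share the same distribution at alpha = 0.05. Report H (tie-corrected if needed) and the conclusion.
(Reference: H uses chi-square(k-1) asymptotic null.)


Step 1: Combine all N = 16 observations and assign midranks.
sorted (value, group, rank): (7,G4,1), (8,G1,2.5), (8,G3,2.5), (9,G1,4.5), (9,G3,4.5), (10,G3,6), (12,G4,7), (14,G1,8.5), (14,G2,8.5), (15,G2,10.5), (15,G4,10.5), (18,G3,12), (19,G1,13.5), (19,G3,13.5), (23,G4,15), (25,G2,16)
Step 2: Sum ranks within each group.
R_1 = 29 (n_1 = 4)
R_2 = 35 (n_2 = 3)
R_3 = 38.5 (n_3 = 5)
R_4 = 33.5 (n_4 = 4)
Step 3: H = 12/(N(N+1)) * sum(R_i^2/n_i) - 3(N+1)
     = 12/(16*17) * (29^2/4 + 35^2/3 + 38.5^2/5 + 33.5^2/4) - 3*17
     = 0.044118 * 1195.6 - 51
     = 1.746875.
Step 4: Ties present; correction factor C = 1 - 30/(16^3 - 16) = 0.992647. Corrected H = 1.746875 / 0.992647 = 1.759815.
Step 5: Under H0, H ~ chi^2(3); p-value = 0.623718.
Step 6: alpha = 0.05. fail to reject H0.

H = 1.7598, df = 3, p = 0.623718, fail to reject H0.


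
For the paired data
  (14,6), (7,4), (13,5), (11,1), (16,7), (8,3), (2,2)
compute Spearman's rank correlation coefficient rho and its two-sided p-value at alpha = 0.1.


Step 1: Rank x and y separately (midranks; no ties here).
rank(x): 14->6, 7->2, 13->5, 11->4, 16->7, 8->3, 2->1
rank(y): 6->6, 4->4, 5->5, 1->1, 7->7, 3->3, 2->2
Step 2: d_i = R_x(i) - R_y(i); compute d_i^2.
  (6-6)^2=0, (2-4)^2=4, (5-5)^2=0, (4-1)^2=9, (7-7)^2=0, (3-3)^2=0, (1-2)^2=1
sum(d^2) = 14.
Step 3: rho = 1 - 6*14 / (7*(7^2 - 1)) = 1 - 84/336 = 0.750000.
Step 4: Under H0, t = rho * sqrt((n-2)/(1-rho^2)) = 2.5355 ~ t(5).
Step 5: Two-sided p-value from the t-distribution with 5 df = 0.052181.
Step 6: alpha = 0.1. reject H0.

rho = 0.7500, p = 0.052181, reject H0 at alpha = 0.1.


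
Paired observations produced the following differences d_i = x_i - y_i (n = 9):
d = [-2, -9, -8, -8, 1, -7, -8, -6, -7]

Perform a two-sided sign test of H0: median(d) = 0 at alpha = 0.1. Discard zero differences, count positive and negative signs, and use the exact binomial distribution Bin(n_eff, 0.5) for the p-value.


Step 1: Discard zero differences. Original n = 9; n_eff = number of nonzero differences = 9.
Nonzero differences (with sign): -2, -9, -8, -8, +1, -7, -8, -6, -7
Step 2: Count signs: positive = 1, negative = 8.
Step 3: Under H0: P(positive) = 0.5, so the number of positives S ~ Bin(9, 0.5).
Step 4: Two-sided exact p-value = sum of Bin(9,0.5) probabilities at or below the observed probability = 0.039062.
Step 5: alpha = 0.1. reject H0.

n_eff = 9, pos = 1, neg = 8, p = 0.039062, reject H0.
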